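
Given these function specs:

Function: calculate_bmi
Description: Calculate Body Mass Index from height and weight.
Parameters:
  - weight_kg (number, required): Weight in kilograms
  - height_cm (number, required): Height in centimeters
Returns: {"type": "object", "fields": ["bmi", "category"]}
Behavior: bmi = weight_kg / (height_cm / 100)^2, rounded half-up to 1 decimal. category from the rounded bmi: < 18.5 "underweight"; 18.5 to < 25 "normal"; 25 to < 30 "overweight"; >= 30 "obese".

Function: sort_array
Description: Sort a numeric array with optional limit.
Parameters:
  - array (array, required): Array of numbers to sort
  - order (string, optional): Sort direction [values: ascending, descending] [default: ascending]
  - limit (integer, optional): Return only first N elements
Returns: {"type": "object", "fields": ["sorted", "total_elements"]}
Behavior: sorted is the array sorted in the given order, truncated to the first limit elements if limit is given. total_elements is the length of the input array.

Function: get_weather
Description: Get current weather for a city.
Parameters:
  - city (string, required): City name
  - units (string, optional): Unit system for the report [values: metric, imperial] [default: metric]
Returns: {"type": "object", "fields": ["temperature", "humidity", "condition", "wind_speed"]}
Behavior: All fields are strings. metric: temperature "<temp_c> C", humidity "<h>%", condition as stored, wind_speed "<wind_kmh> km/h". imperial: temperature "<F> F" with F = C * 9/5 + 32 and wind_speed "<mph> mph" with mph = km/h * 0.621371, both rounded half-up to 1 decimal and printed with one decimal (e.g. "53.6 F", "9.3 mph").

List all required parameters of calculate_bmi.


Parameters of calculate_bmi and their required/optional flag:
  weight_kg: required
  height_cm: required
height_cm, weight_kg


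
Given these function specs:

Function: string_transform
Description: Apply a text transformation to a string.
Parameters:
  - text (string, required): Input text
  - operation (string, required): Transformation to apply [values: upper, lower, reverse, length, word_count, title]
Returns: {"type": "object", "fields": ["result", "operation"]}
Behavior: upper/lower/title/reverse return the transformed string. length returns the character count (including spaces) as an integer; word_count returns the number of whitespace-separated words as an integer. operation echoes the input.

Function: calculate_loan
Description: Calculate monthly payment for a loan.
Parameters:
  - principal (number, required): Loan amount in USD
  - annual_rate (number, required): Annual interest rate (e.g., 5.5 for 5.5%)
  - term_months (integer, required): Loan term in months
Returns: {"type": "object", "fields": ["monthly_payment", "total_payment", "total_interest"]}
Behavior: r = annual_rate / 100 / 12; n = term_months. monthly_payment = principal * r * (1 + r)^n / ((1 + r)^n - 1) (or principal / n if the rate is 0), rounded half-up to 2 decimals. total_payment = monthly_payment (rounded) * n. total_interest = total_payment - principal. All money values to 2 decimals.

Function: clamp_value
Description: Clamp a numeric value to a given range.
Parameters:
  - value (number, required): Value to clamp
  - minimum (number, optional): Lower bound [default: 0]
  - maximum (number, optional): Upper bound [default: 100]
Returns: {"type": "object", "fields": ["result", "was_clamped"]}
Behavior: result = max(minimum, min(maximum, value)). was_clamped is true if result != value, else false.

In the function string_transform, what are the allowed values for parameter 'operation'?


The string_transform spec declares:
  - operation (string, required): Transformation to apply [values: upper, lower, reverse, length, word_count, title]
Allowed values:
upper, lower, reverse, length, word_count, title


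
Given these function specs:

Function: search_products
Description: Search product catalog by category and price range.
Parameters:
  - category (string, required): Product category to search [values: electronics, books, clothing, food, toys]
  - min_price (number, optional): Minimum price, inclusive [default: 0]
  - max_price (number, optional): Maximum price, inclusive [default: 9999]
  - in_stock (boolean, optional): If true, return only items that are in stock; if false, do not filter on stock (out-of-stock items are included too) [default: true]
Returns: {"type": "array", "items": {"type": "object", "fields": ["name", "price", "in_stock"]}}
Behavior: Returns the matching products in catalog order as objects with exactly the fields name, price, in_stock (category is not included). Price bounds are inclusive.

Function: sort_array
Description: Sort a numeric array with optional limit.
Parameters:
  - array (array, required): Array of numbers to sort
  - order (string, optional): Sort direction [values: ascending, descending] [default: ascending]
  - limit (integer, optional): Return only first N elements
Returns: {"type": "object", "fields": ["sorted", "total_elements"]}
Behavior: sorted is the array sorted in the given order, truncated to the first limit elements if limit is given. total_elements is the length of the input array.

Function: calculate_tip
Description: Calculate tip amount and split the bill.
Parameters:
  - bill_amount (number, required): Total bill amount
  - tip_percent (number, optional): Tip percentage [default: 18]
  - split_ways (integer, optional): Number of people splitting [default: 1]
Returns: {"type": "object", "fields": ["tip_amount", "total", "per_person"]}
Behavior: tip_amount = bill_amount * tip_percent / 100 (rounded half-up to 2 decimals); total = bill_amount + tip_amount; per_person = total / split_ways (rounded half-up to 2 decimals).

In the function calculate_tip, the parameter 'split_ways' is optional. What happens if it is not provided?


The calculate_tip spec declares:
  - split_ways (integer, optional): Number of people splitting [default: 1]
It defaults to 1


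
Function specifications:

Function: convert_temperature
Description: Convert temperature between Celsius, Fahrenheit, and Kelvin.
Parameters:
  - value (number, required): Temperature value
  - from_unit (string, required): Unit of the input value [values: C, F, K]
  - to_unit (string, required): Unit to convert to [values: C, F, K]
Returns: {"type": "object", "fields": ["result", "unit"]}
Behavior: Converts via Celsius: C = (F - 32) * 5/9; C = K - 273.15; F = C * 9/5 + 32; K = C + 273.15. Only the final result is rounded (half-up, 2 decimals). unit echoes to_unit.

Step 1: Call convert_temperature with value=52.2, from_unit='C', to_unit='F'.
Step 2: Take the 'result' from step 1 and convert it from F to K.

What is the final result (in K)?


Step 1: convert_temperature(value=52.2, from_unit=C, to_unit=F)
  Input already in C: 52.2
  To F: 52.2 * 9/5 + 32 = 125.96
  Round to 2 decimals: 125.96
  -> result = 125.96 F
Step 2: convert_temperature(value=125.96, from_unit=F, to_unit=K)
  To C: (125.96 - 32) * 5/9 = 52.2
  To K: 52.2 + 273.15 = 325.35
  Round to 2 decimals: 325.35
  -> result = 325.35 K
325.35 K


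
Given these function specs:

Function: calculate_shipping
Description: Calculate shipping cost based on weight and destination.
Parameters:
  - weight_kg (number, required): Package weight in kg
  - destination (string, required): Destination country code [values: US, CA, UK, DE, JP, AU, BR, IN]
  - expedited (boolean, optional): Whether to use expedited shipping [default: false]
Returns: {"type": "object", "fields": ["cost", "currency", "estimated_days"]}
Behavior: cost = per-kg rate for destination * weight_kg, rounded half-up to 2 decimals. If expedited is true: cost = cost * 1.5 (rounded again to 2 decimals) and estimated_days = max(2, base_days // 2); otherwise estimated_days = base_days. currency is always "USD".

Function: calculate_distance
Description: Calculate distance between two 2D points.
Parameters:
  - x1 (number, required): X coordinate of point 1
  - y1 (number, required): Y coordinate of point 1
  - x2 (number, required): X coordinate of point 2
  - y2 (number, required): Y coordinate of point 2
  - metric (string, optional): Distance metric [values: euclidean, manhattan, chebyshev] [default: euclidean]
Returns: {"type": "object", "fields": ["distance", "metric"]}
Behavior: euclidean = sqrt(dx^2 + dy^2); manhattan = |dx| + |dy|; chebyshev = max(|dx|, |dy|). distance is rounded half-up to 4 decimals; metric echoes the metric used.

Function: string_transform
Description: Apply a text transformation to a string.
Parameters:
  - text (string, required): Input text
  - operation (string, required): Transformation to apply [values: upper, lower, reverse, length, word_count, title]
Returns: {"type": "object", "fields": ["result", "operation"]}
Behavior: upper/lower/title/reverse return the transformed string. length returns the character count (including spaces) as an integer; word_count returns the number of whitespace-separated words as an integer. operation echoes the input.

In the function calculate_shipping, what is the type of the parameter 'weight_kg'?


The calculate_shipping spec declares:
  - weight_kg (number, required): Package weight in kg
Type:
number


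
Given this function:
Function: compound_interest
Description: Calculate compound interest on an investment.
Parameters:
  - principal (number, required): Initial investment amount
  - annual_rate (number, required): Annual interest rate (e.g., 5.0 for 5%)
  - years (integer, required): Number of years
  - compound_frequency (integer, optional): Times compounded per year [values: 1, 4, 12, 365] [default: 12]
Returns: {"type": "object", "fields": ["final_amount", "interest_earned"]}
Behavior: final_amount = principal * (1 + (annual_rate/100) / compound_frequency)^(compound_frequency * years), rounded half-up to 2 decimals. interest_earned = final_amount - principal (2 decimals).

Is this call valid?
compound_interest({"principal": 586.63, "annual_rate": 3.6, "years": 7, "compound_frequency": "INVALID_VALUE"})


Checking parameter values...
Parameter 'compound_frequency' has value 'INVALID_VALUE' not in allowed: 1, 4, 12, 365
Invalid - 'compound_frequency' must be one of 1, 4, 12, 365


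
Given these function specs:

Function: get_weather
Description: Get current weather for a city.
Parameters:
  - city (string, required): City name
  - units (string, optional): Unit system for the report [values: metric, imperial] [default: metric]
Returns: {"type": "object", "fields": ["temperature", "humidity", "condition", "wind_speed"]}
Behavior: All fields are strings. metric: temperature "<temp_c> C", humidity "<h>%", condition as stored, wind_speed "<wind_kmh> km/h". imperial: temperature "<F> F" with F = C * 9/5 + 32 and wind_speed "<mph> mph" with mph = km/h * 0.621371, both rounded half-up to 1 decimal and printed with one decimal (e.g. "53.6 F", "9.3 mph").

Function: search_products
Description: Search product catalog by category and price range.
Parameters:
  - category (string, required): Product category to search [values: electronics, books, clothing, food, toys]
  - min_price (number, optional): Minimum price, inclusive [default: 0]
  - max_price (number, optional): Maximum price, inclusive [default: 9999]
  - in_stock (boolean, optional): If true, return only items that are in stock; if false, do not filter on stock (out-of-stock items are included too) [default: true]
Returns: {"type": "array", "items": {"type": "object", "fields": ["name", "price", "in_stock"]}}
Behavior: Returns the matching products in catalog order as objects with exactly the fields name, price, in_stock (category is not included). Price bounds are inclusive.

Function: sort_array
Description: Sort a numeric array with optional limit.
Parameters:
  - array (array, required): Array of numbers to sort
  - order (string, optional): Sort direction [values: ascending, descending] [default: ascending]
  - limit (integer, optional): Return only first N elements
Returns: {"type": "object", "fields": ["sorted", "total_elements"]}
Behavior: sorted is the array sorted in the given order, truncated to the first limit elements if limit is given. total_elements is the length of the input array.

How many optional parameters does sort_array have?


Parameters of sort_array: array (required), order (optional), limit (optional)
Optional count:
2


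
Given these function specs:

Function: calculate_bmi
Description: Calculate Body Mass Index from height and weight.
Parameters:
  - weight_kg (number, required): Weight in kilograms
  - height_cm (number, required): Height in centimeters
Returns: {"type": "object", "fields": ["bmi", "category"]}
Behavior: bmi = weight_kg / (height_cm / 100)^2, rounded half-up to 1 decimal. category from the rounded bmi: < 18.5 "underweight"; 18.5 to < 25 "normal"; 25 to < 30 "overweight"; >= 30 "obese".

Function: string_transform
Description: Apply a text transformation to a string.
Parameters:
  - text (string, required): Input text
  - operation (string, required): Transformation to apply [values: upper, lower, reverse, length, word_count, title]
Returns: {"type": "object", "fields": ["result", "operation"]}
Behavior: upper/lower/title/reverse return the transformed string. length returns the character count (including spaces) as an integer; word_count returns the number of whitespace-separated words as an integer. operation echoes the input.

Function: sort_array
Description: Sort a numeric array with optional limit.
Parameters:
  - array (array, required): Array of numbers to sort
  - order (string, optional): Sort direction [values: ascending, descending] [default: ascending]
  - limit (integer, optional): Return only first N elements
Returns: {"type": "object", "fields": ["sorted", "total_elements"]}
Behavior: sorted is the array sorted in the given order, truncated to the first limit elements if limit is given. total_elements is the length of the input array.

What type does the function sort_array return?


The sort_array spec declares Returns: {"type": "object", "fields": ["sorted", "total_elements"]}
Type:
object


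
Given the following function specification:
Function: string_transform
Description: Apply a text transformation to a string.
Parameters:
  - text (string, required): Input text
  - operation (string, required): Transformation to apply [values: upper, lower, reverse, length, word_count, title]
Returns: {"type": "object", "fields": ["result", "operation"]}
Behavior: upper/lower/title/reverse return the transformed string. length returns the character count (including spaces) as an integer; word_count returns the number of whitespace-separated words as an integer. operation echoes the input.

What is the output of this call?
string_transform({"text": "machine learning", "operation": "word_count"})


words: machine, learning -> 2
Output:
{"result": 2, "operation": "word_count"}


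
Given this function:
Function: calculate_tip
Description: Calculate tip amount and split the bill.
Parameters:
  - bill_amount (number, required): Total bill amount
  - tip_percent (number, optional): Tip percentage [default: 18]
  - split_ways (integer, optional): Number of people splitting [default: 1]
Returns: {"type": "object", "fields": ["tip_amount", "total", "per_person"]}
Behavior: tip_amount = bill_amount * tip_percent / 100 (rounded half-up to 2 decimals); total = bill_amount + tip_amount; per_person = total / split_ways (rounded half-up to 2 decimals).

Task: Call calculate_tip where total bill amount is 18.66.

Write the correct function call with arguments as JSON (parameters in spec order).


Mapping each described value to its parameter name:
  'Total bill amount' -> bill_amount = 18.66
calculate_tip({"bill_amount": 18.66})


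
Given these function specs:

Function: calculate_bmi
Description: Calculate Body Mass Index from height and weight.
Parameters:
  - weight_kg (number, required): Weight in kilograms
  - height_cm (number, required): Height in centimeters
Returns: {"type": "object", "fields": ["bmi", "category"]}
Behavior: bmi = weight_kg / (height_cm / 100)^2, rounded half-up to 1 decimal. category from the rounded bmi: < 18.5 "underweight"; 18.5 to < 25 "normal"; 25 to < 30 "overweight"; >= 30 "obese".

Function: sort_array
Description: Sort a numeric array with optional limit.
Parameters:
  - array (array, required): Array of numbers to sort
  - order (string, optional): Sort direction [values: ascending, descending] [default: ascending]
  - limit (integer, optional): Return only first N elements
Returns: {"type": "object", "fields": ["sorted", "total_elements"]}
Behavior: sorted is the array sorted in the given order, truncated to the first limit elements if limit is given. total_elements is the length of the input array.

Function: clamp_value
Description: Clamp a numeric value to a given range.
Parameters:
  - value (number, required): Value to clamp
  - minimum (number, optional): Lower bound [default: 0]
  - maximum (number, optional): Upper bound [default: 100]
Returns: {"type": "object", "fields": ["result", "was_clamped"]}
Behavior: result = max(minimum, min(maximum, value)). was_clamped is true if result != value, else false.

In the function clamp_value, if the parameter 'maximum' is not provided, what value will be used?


The clamp_value spec declares:
  - maximum (number, optional): Upper bound [default: 100]
Default:
100


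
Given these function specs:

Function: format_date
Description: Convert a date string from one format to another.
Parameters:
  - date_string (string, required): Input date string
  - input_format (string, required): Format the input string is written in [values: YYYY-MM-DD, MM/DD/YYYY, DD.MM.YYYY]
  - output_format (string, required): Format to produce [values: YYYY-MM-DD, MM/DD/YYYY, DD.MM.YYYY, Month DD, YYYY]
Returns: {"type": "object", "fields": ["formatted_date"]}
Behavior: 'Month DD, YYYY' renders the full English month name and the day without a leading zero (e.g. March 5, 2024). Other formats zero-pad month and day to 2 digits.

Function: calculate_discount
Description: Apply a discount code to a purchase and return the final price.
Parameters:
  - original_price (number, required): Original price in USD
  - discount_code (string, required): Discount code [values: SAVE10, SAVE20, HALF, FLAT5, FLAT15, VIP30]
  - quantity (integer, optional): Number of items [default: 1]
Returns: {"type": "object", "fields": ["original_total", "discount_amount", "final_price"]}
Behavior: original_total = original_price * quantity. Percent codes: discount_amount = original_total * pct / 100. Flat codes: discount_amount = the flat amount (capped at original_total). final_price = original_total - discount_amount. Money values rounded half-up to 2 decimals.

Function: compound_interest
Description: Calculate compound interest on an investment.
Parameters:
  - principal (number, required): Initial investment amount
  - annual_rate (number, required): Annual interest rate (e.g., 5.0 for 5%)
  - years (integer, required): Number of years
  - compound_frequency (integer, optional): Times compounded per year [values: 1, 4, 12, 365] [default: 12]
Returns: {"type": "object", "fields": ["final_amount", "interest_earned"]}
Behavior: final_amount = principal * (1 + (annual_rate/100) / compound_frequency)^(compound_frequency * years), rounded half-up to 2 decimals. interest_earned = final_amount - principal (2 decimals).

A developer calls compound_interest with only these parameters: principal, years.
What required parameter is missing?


Required parameters: principal, annual_rate, years
Provided: principal, years
Missing: annual_rate
annual_rate


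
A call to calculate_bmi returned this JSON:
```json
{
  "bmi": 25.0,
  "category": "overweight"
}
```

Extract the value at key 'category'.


overweight


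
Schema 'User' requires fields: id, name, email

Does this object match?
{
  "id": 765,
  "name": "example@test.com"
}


Checking required fields...
Missing: email
Invalid - missing required field 'email'


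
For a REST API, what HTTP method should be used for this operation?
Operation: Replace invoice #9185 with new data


GET = read, POST = create, PUT = update/replace, DELETE = remove
This operation is an update/replace.
PUT


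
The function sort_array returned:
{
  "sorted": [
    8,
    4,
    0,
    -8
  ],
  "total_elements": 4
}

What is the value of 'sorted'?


[8, 4, 0, -8]


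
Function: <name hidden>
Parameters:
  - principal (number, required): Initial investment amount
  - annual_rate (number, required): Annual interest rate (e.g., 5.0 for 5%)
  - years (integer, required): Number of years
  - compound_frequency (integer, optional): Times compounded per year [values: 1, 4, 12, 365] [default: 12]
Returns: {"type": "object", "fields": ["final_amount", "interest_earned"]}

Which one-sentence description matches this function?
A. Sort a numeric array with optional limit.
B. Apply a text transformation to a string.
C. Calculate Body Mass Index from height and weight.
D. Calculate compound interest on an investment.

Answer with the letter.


Parameters principal, annual_rate, years, compound_frequency and return ["final_amount", "interest_earned"] fit: Calculate compound interest on an investment.
D


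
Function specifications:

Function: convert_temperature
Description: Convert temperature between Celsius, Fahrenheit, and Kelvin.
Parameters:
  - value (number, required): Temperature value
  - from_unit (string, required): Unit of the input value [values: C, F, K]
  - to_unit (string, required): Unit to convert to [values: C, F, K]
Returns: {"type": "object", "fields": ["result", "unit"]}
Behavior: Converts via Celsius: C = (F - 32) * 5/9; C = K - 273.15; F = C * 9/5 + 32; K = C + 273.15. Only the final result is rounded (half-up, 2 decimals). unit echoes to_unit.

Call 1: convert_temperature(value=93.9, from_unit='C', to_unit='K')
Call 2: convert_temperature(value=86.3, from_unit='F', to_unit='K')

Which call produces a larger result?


Call 1:
  Input already in C: 93.9
  To K: 93.9 + 273.15 = 367.05
  Round to 2 decimals: 367.05
  -> 367.05 K
Call 2:
  To C: (86.3 - 32) * 5/9 = 30.166667
  To K: 30.166667 + 273.15 = 303.316667
  Round to 2 decimals: 303.32
  -> 303.32 K
Call 1 (367.05 K)


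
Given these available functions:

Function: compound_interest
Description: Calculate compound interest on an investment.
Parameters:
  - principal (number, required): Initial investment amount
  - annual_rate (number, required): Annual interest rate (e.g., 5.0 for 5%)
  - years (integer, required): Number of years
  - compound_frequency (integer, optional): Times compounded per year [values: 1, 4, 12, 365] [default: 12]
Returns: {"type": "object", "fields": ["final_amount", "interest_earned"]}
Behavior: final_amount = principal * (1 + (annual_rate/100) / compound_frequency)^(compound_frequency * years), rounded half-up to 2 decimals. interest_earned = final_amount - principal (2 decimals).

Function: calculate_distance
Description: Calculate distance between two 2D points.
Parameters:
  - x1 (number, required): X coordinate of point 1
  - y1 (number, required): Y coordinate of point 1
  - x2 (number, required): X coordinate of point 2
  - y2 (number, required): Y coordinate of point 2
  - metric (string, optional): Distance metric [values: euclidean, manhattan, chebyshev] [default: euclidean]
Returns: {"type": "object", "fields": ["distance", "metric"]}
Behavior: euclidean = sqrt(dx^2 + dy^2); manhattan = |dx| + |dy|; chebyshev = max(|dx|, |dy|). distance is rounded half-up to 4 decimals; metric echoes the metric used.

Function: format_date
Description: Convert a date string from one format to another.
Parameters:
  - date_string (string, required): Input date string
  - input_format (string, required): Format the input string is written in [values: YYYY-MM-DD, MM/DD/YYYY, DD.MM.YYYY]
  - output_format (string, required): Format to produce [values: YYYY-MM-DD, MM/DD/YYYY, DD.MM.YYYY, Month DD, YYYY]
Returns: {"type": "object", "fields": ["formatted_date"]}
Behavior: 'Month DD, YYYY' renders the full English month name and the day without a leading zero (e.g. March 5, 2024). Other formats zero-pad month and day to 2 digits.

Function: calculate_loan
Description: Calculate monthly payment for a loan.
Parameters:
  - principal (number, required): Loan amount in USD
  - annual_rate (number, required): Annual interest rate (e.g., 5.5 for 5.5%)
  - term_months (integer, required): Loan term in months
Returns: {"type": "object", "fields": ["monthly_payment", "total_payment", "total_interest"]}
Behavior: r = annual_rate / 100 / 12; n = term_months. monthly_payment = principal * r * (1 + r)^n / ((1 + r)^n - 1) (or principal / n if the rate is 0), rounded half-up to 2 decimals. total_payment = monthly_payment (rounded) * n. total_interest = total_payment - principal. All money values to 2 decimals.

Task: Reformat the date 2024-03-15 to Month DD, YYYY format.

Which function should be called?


The task needs a function whose description is: Convert a date string from one format to another.
format_date


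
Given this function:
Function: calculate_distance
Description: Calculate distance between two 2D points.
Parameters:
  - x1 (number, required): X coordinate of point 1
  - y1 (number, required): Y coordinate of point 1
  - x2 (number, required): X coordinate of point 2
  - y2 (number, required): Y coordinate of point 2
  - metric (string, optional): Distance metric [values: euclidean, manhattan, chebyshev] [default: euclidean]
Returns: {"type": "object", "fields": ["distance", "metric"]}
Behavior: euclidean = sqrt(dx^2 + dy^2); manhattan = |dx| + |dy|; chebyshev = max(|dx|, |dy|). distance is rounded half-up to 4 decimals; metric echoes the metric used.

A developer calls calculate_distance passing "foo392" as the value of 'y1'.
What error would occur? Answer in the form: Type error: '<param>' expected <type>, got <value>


Spec: 'y1' is declared as number; "foo392" is a string.
Type error: 'y1' expected number, got "foo392"


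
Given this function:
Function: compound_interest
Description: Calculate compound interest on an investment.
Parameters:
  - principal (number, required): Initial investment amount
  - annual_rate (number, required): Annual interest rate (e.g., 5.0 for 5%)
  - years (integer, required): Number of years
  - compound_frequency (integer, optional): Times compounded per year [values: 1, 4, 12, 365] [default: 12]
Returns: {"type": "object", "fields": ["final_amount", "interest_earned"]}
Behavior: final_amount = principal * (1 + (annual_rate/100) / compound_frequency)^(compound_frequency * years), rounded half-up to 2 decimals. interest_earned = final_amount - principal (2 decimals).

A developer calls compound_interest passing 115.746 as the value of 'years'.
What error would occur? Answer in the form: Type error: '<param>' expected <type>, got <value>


Spec: 'years' is declared as integer; 115.746 is a non-integer number.
Type error: 'years' expected integer, got 115.746


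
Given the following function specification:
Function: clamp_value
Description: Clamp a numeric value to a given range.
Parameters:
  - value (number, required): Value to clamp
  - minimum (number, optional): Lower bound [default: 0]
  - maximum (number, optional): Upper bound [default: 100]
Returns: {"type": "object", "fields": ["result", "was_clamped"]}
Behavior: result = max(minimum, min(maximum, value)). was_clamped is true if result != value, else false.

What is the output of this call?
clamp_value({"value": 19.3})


Defaults applied: minimum=0, maximum=100
result = max(0, min(100, 19.3)) = max(0, 19.3) = 19.3
was_clamped = (19.3 != 19.3) = false
Output:
{"result": 19.3, "was_clamped": false}


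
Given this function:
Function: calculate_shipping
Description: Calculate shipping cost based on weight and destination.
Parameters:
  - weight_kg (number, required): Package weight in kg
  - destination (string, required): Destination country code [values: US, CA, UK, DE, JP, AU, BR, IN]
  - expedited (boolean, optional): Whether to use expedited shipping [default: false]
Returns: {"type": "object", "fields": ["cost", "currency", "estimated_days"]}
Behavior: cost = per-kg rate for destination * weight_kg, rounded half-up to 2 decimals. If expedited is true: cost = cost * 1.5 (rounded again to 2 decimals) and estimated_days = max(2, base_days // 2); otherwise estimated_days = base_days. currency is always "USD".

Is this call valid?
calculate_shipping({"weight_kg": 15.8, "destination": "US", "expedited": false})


Checking all required parameters present and types match... All valid.
Valid


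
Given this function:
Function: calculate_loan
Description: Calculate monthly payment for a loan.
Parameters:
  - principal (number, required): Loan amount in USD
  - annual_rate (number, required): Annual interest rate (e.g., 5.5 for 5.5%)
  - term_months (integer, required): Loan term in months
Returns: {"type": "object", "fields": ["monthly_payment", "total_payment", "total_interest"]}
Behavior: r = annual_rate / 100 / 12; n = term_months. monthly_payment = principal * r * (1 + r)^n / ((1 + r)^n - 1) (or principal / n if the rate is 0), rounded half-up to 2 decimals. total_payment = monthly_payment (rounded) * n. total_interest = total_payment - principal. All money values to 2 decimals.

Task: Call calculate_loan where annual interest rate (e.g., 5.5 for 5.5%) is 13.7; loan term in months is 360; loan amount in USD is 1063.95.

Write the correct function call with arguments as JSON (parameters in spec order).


Mapping each described value to its parameter name:
  'Annual interest rate (e.g., 5.5 for 5.5%)' -> annual_rate = 13.7
  'Loan term in months' -> term_months = 360
  'Loan amount in USD' -> principal = 1063.95
calculate_loan({"principal": 1063.95, "annual_rate": 13.7, "term_months": 360})


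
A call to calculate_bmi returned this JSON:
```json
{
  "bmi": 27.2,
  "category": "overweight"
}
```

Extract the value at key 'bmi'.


27.2


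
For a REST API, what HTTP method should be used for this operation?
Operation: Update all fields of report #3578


GET = read, POST = create, PUT = update/replace, DELETE = remove
This operation is an update/replace.
PUT


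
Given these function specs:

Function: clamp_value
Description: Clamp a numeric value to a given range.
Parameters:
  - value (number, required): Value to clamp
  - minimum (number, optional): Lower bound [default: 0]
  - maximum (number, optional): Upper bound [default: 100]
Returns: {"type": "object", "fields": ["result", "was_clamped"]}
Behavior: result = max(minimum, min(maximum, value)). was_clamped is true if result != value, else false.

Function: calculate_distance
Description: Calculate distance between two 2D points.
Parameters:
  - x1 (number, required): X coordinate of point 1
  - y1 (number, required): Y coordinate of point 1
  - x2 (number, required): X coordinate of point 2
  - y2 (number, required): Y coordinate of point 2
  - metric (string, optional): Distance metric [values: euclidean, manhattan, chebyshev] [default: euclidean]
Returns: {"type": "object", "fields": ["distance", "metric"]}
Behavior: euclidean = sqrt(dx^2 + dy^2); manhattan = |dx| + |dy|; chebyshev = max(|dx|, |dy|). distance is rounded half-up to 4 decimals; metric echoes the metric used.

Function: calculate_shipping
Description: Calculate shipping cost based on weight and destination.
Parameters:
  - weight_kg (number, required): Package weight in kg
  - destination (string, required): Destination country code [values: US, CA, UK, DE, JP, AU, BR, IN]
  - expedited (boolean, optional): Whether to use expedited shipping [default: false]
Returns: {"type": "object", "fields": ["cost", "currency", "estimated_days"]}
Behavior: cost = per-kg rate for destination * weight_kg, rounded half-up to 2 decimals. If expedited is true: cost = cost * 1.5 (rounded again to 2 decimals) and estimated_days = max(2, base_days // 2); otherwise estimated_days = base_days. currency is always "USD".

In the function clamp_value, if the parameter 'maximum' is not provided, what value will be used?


The clamp_value spec declares:
  - maximum (number, optional): Upper bound [default: 100]
Default:
100


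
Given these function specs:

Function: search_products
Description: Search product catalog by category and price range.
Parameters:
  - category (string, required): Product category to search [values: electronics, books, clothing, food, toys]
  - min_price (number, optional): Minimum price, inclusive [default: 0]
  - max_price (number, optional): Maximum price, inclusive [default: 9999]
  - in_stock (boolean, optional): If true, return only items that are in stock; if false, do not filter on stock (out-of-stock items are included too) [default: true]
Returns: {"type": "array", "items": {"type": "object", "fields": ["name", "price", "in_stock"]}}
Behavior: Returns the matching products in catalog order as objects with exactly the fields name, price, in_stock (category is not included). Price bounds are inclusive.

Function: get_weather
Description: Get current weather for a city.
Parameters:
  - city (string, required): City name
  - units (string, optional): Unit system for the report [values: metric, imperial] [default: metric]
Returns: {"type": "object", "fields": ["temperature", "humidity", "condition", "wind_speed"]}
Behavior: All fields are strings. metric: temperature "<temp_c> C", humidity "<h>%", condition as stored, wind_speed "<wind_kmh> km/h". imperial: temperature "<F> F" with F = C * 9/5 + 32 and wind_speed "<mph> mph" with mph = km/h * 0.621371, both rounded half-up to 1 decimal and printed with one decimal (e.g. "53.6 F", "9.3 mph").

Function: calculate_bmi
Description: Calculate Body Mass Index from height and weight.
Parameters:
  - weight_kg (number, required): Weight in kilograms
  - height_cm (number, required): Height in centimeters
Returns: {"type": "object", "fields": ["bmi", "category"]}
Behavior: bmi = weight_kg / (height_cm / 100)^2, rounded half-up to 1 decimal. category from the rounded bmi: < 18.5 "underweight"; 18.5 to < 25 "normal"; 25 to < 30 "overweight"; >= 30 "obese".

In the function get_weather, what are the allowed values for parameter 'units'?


The get_weather spec declares:
  - units (string, optional): Unit system for the report [values: metric, imperial] [default: metric]
Allowed values:
metric, imperial


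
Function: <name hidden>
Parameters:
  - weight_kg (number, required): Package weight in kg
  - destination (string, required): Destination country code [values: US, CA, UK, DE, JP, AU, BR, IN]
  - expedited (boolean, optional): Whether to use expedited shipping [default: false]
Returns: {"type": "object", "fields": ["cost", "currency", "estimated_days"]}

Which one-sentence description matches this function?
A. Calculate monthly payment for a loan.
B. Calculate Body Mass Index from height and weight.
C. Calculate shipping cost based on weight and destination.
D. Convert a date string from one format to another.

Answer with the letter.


Parameters weight_kg, destination, expedited and return ["cost", "currency", "estimated_days"] fit: Calculate shipping cost based on weight and destination.
C


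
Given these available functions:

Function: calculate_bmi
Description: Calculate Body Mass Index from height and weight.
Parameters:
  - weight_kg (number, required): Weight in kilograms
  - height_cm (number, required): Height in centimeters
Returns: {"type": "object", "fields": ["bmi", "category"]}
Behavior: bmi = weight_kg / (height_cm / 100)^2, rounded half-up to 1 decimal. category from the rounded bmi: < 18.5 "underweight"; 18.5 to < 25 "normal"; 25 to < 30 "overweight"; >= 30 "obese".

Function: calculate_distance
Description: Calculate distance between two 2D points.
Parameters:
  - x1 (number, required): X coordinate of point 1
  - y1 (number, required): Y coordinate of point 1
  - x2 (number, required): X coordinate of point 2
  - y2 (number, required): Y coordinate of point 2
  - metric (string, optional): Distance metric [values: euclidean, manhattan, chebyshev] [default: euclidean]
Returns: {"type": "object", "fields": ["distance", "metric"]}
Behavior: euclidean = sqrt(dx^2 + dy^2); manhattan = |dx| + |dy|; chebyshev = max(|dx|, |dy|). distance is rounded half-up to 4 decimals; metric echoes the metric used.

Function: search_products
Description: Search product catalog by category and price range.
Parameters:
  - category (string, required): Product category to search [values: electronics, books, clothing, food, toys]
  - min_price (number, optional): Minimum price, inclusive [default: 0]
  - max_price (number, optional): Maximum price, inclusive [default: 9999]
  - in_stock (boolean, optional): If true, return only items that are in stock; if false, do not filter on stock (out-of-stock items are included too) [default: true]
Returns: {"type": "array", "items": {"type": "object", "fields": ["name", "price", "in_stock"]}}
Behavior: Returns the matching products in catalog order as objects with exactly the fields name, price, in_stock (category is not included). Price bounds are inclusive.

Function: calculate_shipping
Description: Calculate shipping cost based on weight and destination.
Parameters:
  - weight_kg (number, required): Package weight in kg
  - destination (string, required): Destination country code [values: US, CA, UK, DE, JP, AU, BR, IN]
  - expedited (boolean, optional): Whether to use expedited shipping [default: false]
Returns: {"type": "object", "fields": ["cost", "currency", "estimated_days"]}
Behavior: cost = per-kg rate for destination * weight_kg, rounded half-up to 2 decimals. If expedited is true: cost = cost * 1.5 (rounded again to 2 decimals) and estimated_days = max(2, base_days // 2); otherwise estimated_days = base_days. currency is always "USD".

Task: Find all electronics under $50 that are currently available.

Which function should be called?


The task needs a function whose description is: Search product catalog by category and price range.
search_products


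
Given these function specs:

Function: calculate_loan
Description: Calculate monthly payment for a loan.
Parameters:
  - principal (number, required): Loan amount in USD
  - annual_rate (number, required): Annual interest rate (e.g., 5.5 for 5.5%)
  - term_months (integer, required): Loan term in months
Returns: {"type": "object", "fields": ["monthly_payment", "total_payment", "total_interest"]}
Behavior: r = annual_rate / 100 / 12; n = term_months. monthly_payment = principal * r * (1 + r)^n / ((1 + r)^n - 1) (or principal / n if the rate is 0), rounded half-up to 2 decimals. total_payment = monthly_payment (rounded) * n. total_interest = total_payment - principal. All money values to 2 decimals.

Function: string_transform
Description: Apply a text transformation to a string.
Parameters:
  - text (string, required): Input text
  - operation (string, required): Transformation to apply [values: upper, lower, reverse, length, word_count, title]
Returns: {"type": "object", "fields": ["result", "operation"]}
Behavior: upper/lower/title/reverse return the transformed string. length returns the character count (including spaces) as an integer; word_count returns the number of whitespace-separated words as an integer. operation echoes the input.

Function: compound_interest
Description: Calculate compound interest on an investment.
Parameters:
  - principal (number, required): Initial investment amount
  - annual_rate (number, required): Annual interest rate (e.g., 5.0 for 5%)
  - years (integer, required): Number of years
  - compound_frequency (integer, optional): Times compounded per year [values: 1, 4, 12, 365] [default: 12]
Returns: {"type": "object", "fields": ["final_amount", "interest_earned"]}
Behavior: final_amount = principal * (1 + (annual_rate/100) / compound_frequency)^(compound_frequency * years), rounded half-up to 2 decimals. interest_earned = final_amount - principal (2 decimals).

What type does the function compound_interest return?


The compound_interest spec declares Returns: {"type": "object", "fields": ["final_amount", "interest_earned"]}
Type:
object


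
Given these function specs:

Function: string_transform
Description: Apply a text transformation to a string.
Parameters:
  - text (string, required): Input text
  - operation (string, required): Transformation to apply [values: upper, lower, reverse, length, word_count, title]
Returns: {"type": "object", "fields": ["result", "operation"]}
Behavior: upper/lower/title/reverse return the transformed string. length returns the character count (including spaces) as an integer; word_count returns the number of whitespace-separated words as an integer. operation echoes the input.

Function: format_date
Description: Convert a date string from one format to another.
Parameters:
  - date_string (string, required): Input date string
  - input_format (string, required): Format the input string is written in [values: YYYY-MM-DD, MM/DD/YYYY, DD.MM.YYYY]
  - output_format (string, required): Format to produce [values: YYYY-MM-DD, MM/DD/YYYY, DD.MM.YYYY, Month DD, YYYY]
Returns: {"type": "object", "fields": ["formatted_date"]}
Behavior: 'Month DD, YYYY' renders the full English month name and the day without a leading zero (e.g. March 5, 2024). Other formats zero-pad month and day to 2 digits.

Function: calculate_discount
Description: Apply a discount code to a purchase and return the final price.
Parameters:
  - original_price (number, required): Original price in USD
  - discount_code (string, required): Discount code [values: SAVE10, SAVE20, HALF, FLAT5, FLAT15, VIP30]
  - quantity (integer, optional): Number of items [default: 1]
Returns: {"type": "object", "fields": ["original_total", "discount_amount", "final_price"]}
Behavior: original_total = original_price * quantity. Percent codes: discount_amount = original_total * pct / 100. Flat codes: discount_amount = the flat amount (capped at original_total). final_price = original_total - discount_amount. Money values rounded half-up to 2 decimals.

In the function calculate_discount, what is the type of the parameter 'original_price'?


The calculate_discount spec declares:
  - original_price (number, required): Original price in USD
Type:
number
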